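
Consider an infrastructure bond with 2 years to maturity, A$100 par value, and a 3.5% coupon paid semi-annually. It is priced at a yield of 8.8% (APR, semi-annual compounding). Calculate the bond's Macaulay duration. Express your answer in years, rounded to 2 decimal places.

Periodic yield y = 0.044. Discount each cash flow and weight by its period:
  t   CF        PV=CF/(1+0.044)^t    t·PV
  1         1.75         1.6762         1.6762
  2         1.75         1.6056         3.2112
  3         1.75         1.5379         4.6138
  4       101.75        85.6510       342.6040
  Σ                     90.4708       352.1052
Price P = Σ PV = 90.4708.
Macaulay duration = Σ(t·PV) / P = 352.1052 / 90.4708 = 3.89192 half-year periods.
In years: 3.89192 / 2 = 1.94596 years.

1.95 years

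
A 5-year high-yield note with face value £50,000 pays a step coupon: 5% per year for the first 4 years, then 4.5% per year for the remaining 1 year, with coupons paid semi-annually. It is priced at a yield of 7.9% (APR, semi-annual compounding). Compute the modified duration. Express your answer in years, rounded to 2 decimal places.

4.27 years

Periodic yield y = 0.0395. First find Macaulay duration:
  t   CF        PV=CF/(1+0.0395)^t    t·PV
  1     1,250.00     1,202.5012     1,202.5012
  2     1,250.00     1,156.8073     2,313.6146
  3     1,250.00     1,112.8497     3,338.5492
  4     1,250.00     1,070.5625     4,282.2501
  5     1,250.00     1,029.8822     5,149.4109
  6     1,250.00       990.7477     5,944.4859
  7     1,250.00       953.1002     6,671.7013
  8     1,250.00       916.8833     7,335.0664
  9     1,125.00       793.8384     7,144.5452
  10   51,125.00    34,704.7072   347,047.0717
  Σ                 43,931.8797   390,429.1967
P = 43,931.8797; Macaulay duration = 390,429.1967 / 43,931.8797 = 8.88715 half-year periods = 4.44357 years.
Modified duration = D_Mac / (1 + y) = 4.44357 / 1.0395 = 4.27472 years.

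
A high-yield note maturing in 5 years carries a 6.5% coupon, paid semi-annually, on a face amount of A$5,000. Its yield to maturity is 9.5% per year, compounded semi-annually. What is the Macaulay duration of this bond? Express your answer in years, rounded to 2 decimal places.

Periodic yield y = 0.0475. Discount each cash flow and weight by its period:
  t   CF        PV=CF/(1+0.0475)^t    t·PV
  1       162.50       155.1313       155.1313
  2       162.50       148.0967       296.1933
  3       162.50       141.3811       424.1432
  4       162.50       134.9700       539.8800
  5       162.50       128.8496       644.2482
  6       162.50       123.0068       738.0409
  7       162.50       117.4289       822.0026
  8       162.50       112.1040       896.8320
  9       162.50       107.0205       963.1847
  10    5,162.50     3,245.7850    32,457.8500
  Σ                  4,413.7739    37,937.5062
Price P = Σ PV = 4,413.7739.
Macaulay duration = Σ(t·PV) / P = 37,937.5062 / 4,413.7739 = 8.59525 half-year periods.
In years: 8.59525 / 2 = 4.29763 years.

4.30 years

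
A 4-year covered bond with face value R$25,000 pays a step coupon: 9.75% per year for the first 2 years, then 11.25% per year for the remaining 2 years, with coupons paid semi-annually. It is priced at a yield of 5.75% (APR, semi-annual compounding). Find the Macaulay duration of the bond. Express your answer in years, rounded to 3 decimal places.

3.445 years

Periodic yield y = 0.02875. Discount each cash flow and weight by its period:
  t   CF        PV=CF/(1+0.02875)^t    t·PV
  1     1,218.75     1,184.6902     1,184.6902
  2     1,218.75     1,151.5822     2,303.1643
  3     1,218.75     1,119.3994     3,358.1983
  4     1,218.75     1,088.1161     4,352.4644
  5     1,406.25     1,220.4312     6,102.1559
  6     1,406.25     1,186.3244     7,117.9461
  7     1,406.25     1,153.1707     8,072.1949
  8    26,406.25    21,048.8292   168,390.6339
  Σ                 29,152.5433   200,881.4480
Price P = Σ PV = 29,152.5433.
Macaulay duration = Σ(t·PV) / P = 200,881.4480 / 29,152.5433 = 6.89070 half-year periods.
In years: 6.89070 / 2 = 3.44535 years.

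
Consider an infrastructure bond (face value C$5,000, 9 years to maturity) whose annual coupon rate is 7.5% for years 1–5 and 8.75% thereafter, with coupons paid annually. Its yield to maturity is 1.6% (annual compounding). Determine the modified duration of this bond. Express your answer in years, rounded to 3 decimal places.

7.172 years

Periodic yield y = 0.016. First find Macaulay duration:
  t   CF        PV=CF/(1+0.016)^t    t·PV
  1       375.00       369.0945       369.0945
  2       375.00       363.2820       726.5640
  3       375.00       357.5610     1,072.6830
  4       375.00       351.9301     1,407.7205
  5       375.00       346.3879     1,731.9396
  6       437.50       397.7551     2,386.5309
  7       437.50       391.4913     2,740.4390
  8       437.50       385.3261     3,082.6086
  9     5,437.50     4,713.6344    42,422.7100
  Σ                  7,676.4624    55,940.2899
P = 7,676.4624; Macaulay duration = 55,940.2899 / 7,676.4624 = 7.28725 years.
Modified duration = D_Mac / (1 + y) = 7.28725 / 1.016 = 7.17249 years.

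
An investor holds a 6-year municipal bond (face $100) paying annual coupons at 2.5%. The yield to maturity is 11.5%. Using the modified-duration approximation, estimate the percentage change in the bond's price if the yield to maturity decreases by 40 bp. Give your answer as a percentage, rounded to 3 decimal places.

Periodic yield y = 0.115. Modified duration first:
  t   CF        PV=CF/(1+0.115)^t    t·PV
  1         2.50         2.2422         2.2422
  2         2.50         2.0109         4.0218
  3         2.50         1.8035         5.4105
  4         2.50         1.6175         6.4699
  5         2.50         1.4507         7.2533
  6       102.50        53.3427       320.0560
  Σ                     62.4674       345.4536
P = 62.4674; D_Mac = 5.53015 yrs; D_mod = 5.53015/(1+0.115) = 4.95977 yrs.
ΔP/P ≈ -D_mod · Δy = -4.95977 × (-0.004) = +0.019839 = +1.9839%.

+1.984%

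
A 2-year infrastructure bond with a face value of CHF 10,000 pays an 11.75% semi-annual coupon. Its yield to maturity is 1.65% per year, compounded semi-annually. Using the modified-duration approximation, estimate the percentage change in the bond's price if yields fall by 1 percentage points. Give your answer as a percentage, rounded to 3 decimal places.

Periodic yield y = 0.00825. Modified duration first:
  t   CF        PV=CF/(1+0.00825)^t    t·PV
  1       587.50       582.6928       582.6928
  2       587.50       577.9249     1,155.8498
  3       587.50       573.1960     1,719.5881
  4    10,587.50    10,245.2014    40,980.8056
  Σ                 11,979.0151    44,438.9363
P = 11,979.0151; D_Mac = 3.70973 half-year periods = 1.85487 yrs; D_mod = 1.85487/(1+0.00825) = 1.83969 yrs.
ΔP/P ≈ -D_mod · Δy = -1.83969 × (-0.01) = +0.018397 = +1.8397%.

+1.840%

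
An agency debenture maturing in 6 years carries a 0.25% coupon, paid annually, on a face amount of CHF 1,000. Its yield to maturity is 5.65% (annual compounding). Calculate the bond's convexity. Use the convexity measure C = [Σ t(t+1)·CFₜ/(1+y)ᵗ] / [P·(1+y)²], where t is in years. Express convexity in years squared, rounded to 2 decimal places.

With y = 0.0565:
  t   CF        PV=CF/(1+0.0565)^t    t·PV        t(t+1)·PV
  1         2.50         2.3663         2.3663           4.7326
  2         2.50         2.2398         4.4795          13.4385
  3         2.50         2.1200         6.3599          25.4397
  4         2.50         2.0066         8.0264          40.1321
  5         2.50         1.8993         9.4965          56.9789
  6     1,002.50       720.8873     4,325.3238      30,277.2665
  Σ                    731.5192     4,356.0524      30,417.9884
P = 731.5192.
Convexity = Σ t(t+1)·PV / [P·(1+y)²] = 30,417.9884 / (731.5192 × 1.116192) = 37.25338.

37.25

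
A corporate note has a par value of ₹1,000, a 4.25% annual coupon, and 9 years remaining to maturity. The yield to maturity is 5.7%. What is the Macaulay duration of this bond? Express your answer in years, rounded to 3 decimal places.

7.579 years

Periodic yield y = 0.057. Discount each cash flow and weight by its year:
  t   CF        PV=CF/(1+0.057)^t    t·PV
  1        42.50        40.2081        40.2081
  2        42.50        38.0399        76.0797
  3        42.50        35.9885       107.9656
  4        42.50        34.0478       136.1912
  5        42.50        32.2117       161.0586
  6        42.50        30.4747       182.8480
  7        42.50        28.8313       201.8190
  8        42.50        27.2765       218.2122
  9     1,042.50       632.9963     5,696.9668
  Σ                    900.0748     6,821.3492
Price P = Σ PV = 900.0748.
Macaulay duration = Σ(t·PV) / P = 6,821.3492 / 900.0748 = 7.57865 years.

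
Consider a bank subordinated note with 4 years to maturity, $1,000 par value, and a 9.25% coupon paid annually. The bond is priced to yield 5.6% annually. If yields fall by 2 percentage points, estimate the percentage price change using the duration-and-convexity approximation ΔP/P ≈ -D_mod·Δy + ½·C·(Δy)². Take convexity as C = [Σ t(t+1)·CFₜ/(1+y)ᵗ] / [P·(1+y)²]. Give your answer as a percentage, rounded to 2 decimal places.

+7.03%

With y = 0.056:
  t   CF        PV=CF/(1+0.056)^t    t·PV        t(t+1)·PV
  1        92.50        87.5947        87.5947         175.1894
  2        92.50        82.9495       165.8990         497.6971
  3        92.50        78.5507       235.6521         942.6082
  4     1,092.50       878.5486     3,514.1943      17,570.9713
  Σ                  1,127.6435     4,003.3401      19,186.4660
P = 1,127.6435; D_Mac = 3.55018 yrs; D_mod = 3.36192 yrs; C = 15.25792.
Duration effect: -3.36192 × (-0.02) = +0.067238
Convexity effect: 0.5 × 15.25792 × (-0.02)² = +0.0030516
ΔP/P ≈ +0.067238 + 0.0030516 = +0.070290 = +7.0290%.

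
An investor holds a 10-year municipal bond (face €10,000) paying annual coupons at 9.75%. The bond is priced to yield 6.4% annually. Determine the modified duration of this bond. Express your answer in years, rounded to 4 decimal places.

Periodic yield y = 0.064. First find Macaulay duration:
  t   CF        PV=CF/(1+0.064)^t    t·PV
  1       975.00       916.3534       916.3534
  2       975.00       861.2344     1,722.4688
  3       975.00       809.4308     2,428.2924
  4       975.00       760.7432     3,042.9730
  5       975.00       714.9843     3,574.9213
  6       975.00       671.9777     4,031.8661
  7       975.00       631.5580     4,420.9058
  8       975.00       593.5695     4,748.5562
  9       975.00       557.8661     5,020.7948
  10   10,975.00     5,901.8511    59,018.5111
  Σ                 12,419.5684    88,925.6428
P = 12,419.5684; Macaulay duration = 88,925.6428 / 12,419.5684 = 7.16012 years.
Modified duration = D_Mac / (1 + y) = 7.16012 / 1.064 = 6.72944 years.

6.7294 years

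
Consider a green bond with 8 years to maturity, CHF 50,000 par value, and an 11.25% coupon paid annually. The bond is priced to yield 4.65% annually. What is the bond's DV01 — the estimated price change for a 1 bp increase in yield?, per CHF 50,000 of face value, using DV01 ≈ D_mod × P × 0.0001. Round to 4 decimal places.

Periodic yield y = 0.0465.
  t   CF        PV=CF/(1+0.0465)^t    t·PV
  1     5,625.00     5,375.0597     5,375.0597
  2     5,625.00     5,136.2252    10,272.4505
  3     5,625.00     4,908.0031    14,724.0093
  4     5,625.00     4,689.9217    18,759.6870
  5     5,625.00     4,481.5306    22,407.6529
  6     5,625.00     4,282.3990    25,694.3941
  7     5,625.00     4,092.1156    28,644.8095
  8    55,625.00    38,668.3965   309,347.1716
  Σ                 71,633.6515   435,225.2346
P = 71,633.6515; D_Mac = 6.07571 yrs; D_mod = 5.80574 yrs.
DV01 ≈ 5.80574 × 71,633.6515 × 0.0001 = 41.588651.

CHF 41.5887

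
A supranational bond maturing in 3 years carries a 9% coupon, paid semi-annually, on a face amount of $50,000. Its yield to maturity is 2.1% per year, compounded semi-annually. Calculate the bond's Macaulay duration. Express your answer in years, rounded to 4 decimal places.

Periodic yield y = 0.0105. Discount each cash flow and weight by its period:
  t   CF        PV=CF/(1+0.0105)^t    t·PV
  1     2,250.00     2,226.6205     2,226.6205
  2     2,250.00     2,203.4839     4,406.9678
  3     2,250.00     2,180.5877     6,541.7632
  4     2,250.00     2,157.9295     8,631.7179
  5     2,250.00     2,135.5067    10,677.5333
  6    52,250.00    49,075.9130   294,455.4779
  Σ                 59,980.0412   326,940.0805
Price P = Σ PV = 59,980.0412.
Macaulay duration = Σ(t·PV) / P = 326,940.0805 / 59,980.0412 = 5.45081 half-year periods.
In years: 5.45081 / 2 = 2.72541 years.

2.7254 years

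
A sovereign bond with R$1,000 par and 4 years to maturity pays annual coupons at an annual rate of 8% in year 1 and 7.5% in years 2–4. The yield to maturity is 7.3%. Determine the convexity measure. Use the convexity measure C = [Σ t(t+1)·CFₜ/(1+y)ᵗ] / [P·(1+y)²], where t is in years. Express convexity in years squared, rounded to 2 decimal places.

With y = 0.073:
  t   CF        PV=CF/(1+0.073)^t    t·PV        t(t+1)·PV
  1        80.00        74.5573        74.5573         149.1146
  2        75.00        65.1421       130.2842         390.8527
  3        75.00        60.7103       182.1308         728.5231
  4     1,075.00       810.9789     3,243.9158      16,219.5788
  Σ                  1,011.3886     3,630.8881      17,488.0692
P = 1,011.3886.
Convexity = Σ t(t+1)·PV / [P·(1+y)²] = 17,488.0692 / (1,011.3886 × 1.151329) = 15.01842.

15.02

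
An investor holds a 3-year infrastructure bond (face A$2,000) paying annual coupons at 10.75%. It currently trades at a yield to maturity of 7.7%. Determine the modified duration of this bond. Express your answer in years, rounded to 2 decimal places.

Periodic yield y = 0.077. First find Macaulay duration:
  t   CF        PV=CF/(1+0.077)^t    t·PV
  1       215.00       199.6286       199.6286
  2       215.00       185.3562       370.7123
  3     2,215.00     1,773.0730     5,319.2191
  Σ                  2,158.0578     5,889.5600
P = 2,158.0578; Macaulay duration = 5,889.5600 / 2,158.0578 = 2.72910 years.
Modified duration = D_Mac / (1 + y) = 2.72910 / 1.077 = 2.53399 years.

2.53 years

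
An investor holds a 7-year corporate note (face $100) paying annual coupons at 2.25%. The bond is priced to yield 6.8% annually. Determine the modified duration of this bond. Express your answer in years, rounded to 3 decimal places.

6.059 years

Periodic yield y = 0.068. First find Macaulay duration:
  t   CF        PV=CF/(1+0.068)^t    t·PV
  1         2.25         2.1067         2.1067
  2         2.25         1.9726         3.9452
  3         2.25         1.8470         5.5410
  4         2.25         1.7294         6.9176
  5         2.25         1.6193         8.0965
  6         2.25         1.5162         9.0972
  7       102.25        64.5156       451.6090
  Σ                     75.3068       487.3133
P = 75.3068; Macaulay duration = 487.3133 / 75.3068 = 6.47104 years.
Modified duration = D_Mac / (1 + y) = 6.47104 / 1.068 = 6.05902 years.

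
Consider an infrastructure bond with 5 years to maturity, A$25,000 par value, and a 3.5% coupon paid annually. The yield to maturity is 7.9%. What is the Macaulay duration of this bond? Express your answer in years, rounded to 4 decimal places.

4.6341 years

Periodic yield y = 0.079. Discount each cash flow and weight by its year:
  t   CF        PV=CF/(1+0.079)^t    t·PV
  1       875.00       810.9361       810.9361
  2       875.00       751.5626     1,503.1252
  3       875.00       696.5362     2,089.6087
  4       875.00       645.5387     2,582.1547
  5    25,875.00    17,691.8454    88,459.2269
  Σ                 20,596.4190    95,445.0516
Price P = Σ PV = 20,596.4190.
Macaulay duration = Σ(t·PV) / P = 95,445.0516 / 20,596.4190 = 4.63406 years.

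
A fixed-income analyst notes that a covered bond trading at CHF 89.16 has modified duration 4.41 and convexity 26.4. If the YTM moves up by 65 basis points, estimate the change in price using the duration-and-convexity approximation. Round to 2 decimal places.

-CHF 2.51

Duration effect: -D_mod·Δy = -4.41 × (+0.0065) = -0.028665
Convexity effect: ½·C·(Δy)² = 0.5 × 26.4 × (0.0065)² = +0.0005577
ΔP/P ≈ -0.028665 + 0.0005577 = -0.0281073
ΔP ≈ 89.16 × (-0.0281073) = -2.506046868.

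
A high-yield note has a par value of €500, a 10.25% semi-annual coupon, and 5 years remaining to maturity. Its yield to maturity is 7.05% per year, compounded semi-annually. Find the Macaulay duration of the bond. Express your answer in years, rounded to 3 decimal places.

Periodic yield y = 0.03525. Discount each cash flow and weight by its period:
  t   CF        PV=CF/(1+0.03525)^t    t·PV
  1       25.625        24.7525        24.7525
  2       25.625        23.9097        47.8193
  3       25.625        23.0955        69.2866
  4       25.625        22.3091        89.2366
  5       25.625        21.5495       107.7476
  6       25.625        20.8158       124.8946
  7       25.625        20.1070       140.7490
  8       25.625        19.4224       155.3789
  9       25.625        18.7610       168.8493
  10     525.625       371.7266     3,717.2658
  Σ                    566.4491     4,645.9802
Price P = Σ PV = 566.4491.
Macaulay duration = Σ(t·PV) / P = 4,645.9802 / 566.4491 = 8.20194 half-year periods.
In years: 8.20194 / 2 = 4.10097 years.

4.101 years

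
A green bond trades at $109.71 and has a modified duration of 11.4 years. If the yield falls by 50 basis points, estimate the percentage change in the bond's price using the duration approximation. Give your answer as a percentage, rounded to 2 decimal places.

Duration approximation: ΔP/P ≈ -D_mod · Δy = -11.4 × (-0.005) = +0.057000.
As a percentage: +5.7000%.

+5.70%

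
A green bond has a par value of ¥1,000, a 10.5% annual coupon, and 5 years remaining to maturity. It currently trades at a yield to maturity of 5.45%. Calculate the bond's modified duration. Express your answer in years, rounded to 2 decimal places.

4.00 years

Periodic yield y = 0.0545. First find Macaulay duration:
  t   CF        PV=CF/(1+0.0545)^t    t·PV
  1       105.00        99.5733        99.5733
  2       105.00        94.4270       188.8540
  3       105.00        89.5467       268.6401
  4       105.00        84.9186       339.6745
  5     1,105.00       847.4798     4,237.3990
  Σ                  1,215.9454     5,134.1408
P = 1,215.9454; Macaulay duration = 5,134.1408 / 1,215.9454 = 4.22234 years.
Modified duration = D_Mac / (1 + y) = 4.22234 / 1.0545 = 4.00412 years.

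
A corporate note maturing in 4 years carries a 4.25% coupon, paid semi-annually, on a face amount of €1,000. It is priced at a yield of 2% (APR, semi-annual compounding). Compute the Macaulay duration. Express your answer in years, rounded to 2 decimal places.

3.73 years

Periodic yield y = 0.01. Discount each cash flow and weight by its period:
  t   CF        PV=CF/(1+0.01)^t    t·PV
  1        21.25        21.0396        21.0396
  2        21.25        20.8313        41.6626
  3        21.25        20.6250        61.8751
  4        21.25        20.4208        81.6833
  5        21.25        20.2186       101.0932
  6        21.25        20.0185       120.1108
  7        21.25        19.8203       138.7418
  8     1,021.25       943.1072     7,544.8579
  Σ                  1,086.0814     8,111.0644
Price P = Σ PV = 1,086.0814.
Macaulay duration = Σ(t·PV) / P = 8,111.0644 / 1,086.0814 = 7.46819 half-year periods.
In years: 7.46819 / 2 = 3.73410 years.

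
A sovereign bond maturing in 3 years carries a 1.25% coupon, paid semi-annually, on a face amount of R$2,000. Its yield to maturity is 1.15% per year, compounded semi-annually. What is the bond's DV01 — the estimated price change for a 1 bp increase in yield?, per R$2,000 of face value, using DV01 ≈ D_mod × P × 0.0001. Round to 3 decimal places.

R$0.589

Periodic yield y = 0.00575.
  t   CF        PV=CF/(1+0.00575)^t    t·PV
  1        12.50        12.4285        12.4285
  2        12.50        12.3575        24.7150
  3        12.50        12.2868        36.8605
  4        12.50        12.2166        48.8663
  5        12.50        12.1467        60.7337
  6     2,012.50     1,944.4449    11,666.6694
  Σ                  2,005.8811    11,850.2735
P = 2,005.8811; D_Mac = 5.90776 half-year periods = 2.95388 yrs; D_mod = 2.93699 yrs.
DV01 ≈ 2.93699 × 2,005.8811 × 0.0001 = 0.589126.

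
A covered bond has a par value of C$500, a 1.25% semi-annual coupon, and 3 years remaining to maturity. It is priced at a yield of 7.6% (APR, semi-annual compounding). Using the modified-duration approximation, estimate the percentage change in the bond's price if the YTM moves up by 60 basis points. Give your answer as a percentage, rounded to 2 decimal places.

-1.70%

Periodic yield y = 0.038. Modified duration first:
  t   CF        PV=CF/(1+0.038)^t    t·PV
  1        3.125         3.0106         3.0106
  2        3.125         2.9004         5.8008
  3        3.125         2.7942         8.3826
  4        3.125         2.6919        10.7676
  5        3.125         2.5934        12.9668
  6      503.125       402.2460     2,413.4762
  Σ                    416.2365     2,454.4047
P = 416.2365; D_Mac = 5.89666 half-year periods = 2.94833 yrs; D_mod = 2.94833/(1+0.038) = 2.84039 yrs.
ΔP/P ≈ -D_mod · Δy = -2.84039 × (+0.006) = -0.017042 = -1.7042%.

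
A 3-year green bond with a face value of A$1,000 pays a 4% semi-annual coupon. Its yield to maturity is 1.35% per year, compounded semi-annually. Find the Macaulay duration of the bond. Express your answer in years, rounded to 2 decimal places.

Periodic yield y = 0.00675. Discount each cash flow and weight by its period:
  t   CF        PV=CF/(1+0.00675)^t    t·PV
  1        20.00        19.8659        19.8659
  2        20.00        19.7327        39.4654
  3        20.00        19.6004        58.8012
  4        20.00        19.4690        77.8760
  5        20.00        19.3385        96.6923
  6     1,020.00       979.6486     5,877.8919
  Σ                  1,077.6551     6,170.5927
Price P = Σ PV = 1,077.6551.
Macaulay duration = Σ(t·PV) / P = 6,170.5927 / 1,077.6551 = 5.72594 half-year periods.
In years: 5.72594 / 2 = 2.86297 years.

2.86 years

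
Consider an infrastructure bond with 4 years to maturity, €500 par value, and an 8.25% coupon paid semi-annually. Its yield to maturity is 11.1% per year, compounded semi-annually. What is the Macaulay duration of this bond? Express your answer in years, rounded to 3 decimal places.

3.458 years

Periodic yield y = 0.0555. Discount each cash flow and weight by its period:
  t   CF        PV=CF/(1+0.0555)^t    t·PV
  1       20.625        19.5405        19.5405
  2       20.625        18.5130        37.0261
  3       20.625        17.5396        52.6187
  4       20.625        16.6173        66.4693
  5       20.625        15.7436        78.7178
  6       20.625        14.9157        89.4944
  7       20.625        14.1314        98.9201
  8      520.625       337.9552     2,703.6415
  Σ                    454.9563     3,146.4283
Price P = Σ PV = 454.9563.
Macaulay duration = Σ(t·PV) / P = 3,146.4283 / 454.9563 = 6.91589 half-year periods.
In years: 6.91589 / 2 = 3.45795 years.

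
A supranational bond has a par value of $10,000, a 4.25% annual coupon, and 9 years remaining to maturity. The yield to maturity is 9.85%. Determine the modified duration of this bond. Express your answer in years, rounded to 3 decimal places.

6.660 years

Periodic yield y = 0.0985. First find Macaulay duration:
  t   CF        PV=CF/(1+0.0985)^t    t·PV
  1       425.00       386.8912       386.8912
  2       425.00       352.1996       704.3991
  3       425.00       320.6186       961.8559
  4       425.00       291.8695     1,167.4779
  5       425.00       265.6982     1,328.4910
  6       425.00       241.8737     1,451.2419
  7       425.00       220.1854     1,541.2977
  8       425.00       200.4419     1,603.5349
  9    10,425.00     4,475.8499    40,282.6490
  Σ                  6,755.6279    49,427.8387
P = 6,755.6279; Macaulay duration = 49,427.8387 / 6,755.6279 = 7.31654 years.
Modified duration = D_Mac / (1 + y) = 7.31654 / 1.0985 = 6.66048 years.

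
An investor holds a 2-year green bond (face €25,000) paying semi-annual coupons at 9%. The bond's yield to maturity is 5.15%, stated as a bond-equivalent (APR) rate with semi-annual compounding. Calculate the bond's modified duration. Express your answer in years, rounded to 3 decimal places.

1.832 years

Periodic yield y = 0.02575. First find Macaulay duration:
  t   CF        PV=CF/(1+0.02575)^t    t·PV
  1     1,125.00     1,096.7585     1,096.7585
  2     1,125.00     1,069.2259     2,138.4518
  3     1,125.00     1,042.3845     3,127.1535
  4    26,125.00    23,598.8150    94,395.2602
  Σ                 26,807.1839   100,757.6240
P = 26,807.1839; Macaulay duration = 100,757.6240 / 26,807.1839 = 3.75861 half-year periods = 1.87930 years.
Modified duration = D_Mac / (1 + y) = 1.87930 / 1.02575 = 1.83213 years.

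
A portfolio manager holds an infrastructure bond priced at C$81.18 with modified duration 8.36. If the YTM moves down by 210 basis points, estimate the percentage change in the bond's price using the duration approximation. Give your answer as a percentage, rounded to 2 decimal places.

Duration approximation: ΔP/P ≈ -D_mod · Δy = -8.36 × (-0.021) = +0.175560.
As a percentage: +17.5560%.

+17.56%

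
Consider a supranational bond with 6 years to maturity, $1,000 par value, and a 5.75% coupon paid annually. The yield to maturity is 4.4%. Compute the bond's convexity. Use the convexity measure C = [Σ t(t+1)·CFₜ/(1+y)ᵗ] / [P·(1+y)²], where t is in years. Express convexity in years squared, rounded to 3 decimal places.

32.326

With y = 0.044:
  t   CF        PV=CF/(1+0.044)^t    t·PV        t(t+1)·PV
  1        57.50        55.0766        55.0766         110.1533
  2        57.50        52.7554       105.5108         316.5323
  3        57.50        50.5320       151.5960         606.3838
  4        57.50        48.4023       193.6091         968.0457
  5        57.50        46.3623       231.8117       1,390.8702
  6     1,057.50       816.7279     4,900.3673      34,302.5712
  Σ                  1,069.8565     5,637.9715      37,694.5565
P = 1,069.8565.
Convexity = Σ t(t+1)·PV / [P·(1+y)²] = 37,694.5565 / (1,069.8565 × 1.089936) = 32.32601.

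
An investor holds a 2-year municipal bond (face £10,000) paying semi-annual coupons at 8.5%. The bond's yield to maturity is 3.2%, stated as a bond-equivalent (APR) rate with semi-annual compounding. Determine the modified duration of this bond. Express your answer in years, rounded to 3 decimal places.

1.858 years

Periodic yield y = 0.016. First find Macaulay duration:
  t   CF        PV=CF/(1+0.016)^t    t·PV
  1       425.00       418.3071       418.3071
  2       425.00       411.7196       823.4391
  3       425.00       405.2358     1,215.7074
  4    10,425.00     9,783.6573    39,134.6292
  Σ                 11,018.9198    41,592.0828
P = 11,018.9198; Macaulay duration = 41,592.0828 / 11,018.9198 = 3.77461 half-year periods = 1.88730 years.
Modified duration = D_Mac / (1 + y) = 1.88730 / 1.016 = 1.85758 years.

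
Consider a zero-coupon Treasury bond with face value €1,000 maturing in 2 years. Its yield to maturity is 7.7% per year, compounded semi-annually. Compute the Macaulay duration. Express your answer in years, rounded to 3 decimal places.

2.000 years

A zero-coupon bond has a single cash flow at maturity, so its Macaulay duration equals its maturity: 2 years.
(Equivalently: 4 semi-annual periods ÷ 2 = 2 years.)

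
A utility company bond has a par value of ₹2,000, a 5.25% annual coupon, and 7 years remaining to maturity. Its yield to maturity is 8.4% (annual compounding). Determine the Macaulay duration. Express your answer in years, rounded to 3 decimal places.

5.932 years

Periodic yield y = 0.084. Discount each cash flow and weight by its year:
  t   CF        PV=CF/(1+0.084)^t    t·PV
  1       105.00        96.8635        96.8635
  2       105.00        89.3574       178.7149
  3       105.00        82.4331       247.2992
  4       105.00        76.0453       304.1811
  5       105.00        70.1525       350.7623
  6       105.00        64.7163       388.2977
  7     2,105.00     1,196.8704     8,378.0928
  Σ                  1,676.4384     9,944.2114
Price P = Σ PV = 1,676.4384.
Macaulay duration = Σ(t·PV) / P = 9,944.2114 / 1,676.4384 = 5.93175 years.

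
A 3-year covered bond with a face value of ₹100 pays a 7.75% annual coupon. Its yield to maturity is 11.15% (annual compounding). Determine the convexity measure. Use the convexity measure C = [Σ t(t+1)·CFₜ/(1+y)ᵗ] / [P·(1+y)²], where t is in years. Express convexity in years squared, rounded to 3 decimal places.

With y = 0.1115:
  t   CF        PV=CF/(1+0.1115)^t    t·PV        t(t+1)·PV
  1         7.75         6.9726         6.9726          13.9451
  2         7.75         6.2731        12.5462          37.6386
  3       107.75        78.4673       235.4020         941.6080
  Σ                     91.7130       254.9208         993.1917
P = 91.7130.
Convexity = Σ t(t+1)·PV / [P·(1+y)²] = 993.1917 / (91.7130 × 1.235432) = 8.76563.

8.766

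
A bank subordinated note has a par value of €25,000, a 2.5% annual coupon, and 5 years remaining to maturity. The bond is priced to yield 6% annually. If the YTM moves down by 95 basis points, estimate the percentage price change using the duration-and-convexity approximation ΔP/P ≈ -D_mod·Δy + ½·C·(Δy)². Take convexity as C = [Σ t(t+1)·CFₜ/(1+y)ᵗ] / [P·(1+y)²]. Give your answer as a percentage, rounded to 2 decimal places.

With y = 0.06:
  t   CF        PV=CF/(1+0.06)^t    t·PV        t(t+1)·PV
  1       625.00       589.6226       589.6226       1,179.2453
  2       625.00       556.2478     1,112.4956       3,337.4867
  3       625.00       524.7621     1,574.2862       6,297.1446
  4       625.00       495.0585     1,980.2342       9,901.1708
  5    25,625.00    19,148.4907    95,742.4534     574,454.7204
  Σ                 21,314.1817   100,999.0919     595,169.7677
P = 21,314.1817; D_Mac = 4.73859 yrs; D_mod = 4.47036 yrs; C = 24.85195.
Duration effect: -4.47036 × (-0.0095) = +0.042468
Convexity effect: 0.5 × 24.85195 × (-0.0095)² = +0.0011214
ΔP/P ≈ +0.042468 + 0.0011214 = +0.043590 = +4.3590%.

+4.36%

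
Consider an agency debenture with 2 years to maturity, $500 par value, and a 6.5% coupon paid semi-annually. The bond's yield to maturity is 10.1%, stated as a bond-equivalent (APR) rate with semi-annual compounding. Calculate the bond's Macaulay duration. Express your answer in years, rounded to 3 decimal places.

Periodic yield y = 0.0505. Discount each cash flow and weight by its period:
  t   CF        PV=CF/(1+0.0505)^t    t·PV
  1        16.25        15.4688        15.4688
  2        16.25        14.7252        29.4504
  3        16.25        14.0173        42.0520
  4       516.25       423.9121     1,695.6485
  Σ                    468.1235     1,782.6197
Price P = Σ PV = 468.1235.
Macaulay duration = Σ(t·PV) / P = 1,782.6197 / 468.1235 = 3.80801 half-year periods.
In years: 3.80801 / 2 = 1.90401 years.

1.904 years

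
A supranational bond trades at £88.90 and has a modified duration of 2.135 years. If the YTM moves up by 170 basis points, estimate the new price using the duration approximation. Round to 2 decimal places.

Duration approximation: ΔP/P ≈ -D_mod · Δy = -2.135 × (+0.017) = -0.036295.
New price ≈ 88.90 × (1 - 0.036295) = 85.6733745.

£85.67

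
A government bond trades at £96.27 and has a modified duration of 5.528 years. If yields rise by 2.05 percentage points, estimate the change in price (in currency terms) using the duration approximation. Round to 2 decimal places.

-£10.91

Duration approximation: ΔP/P ≈ -D_mod · Δy = -5.528 × (+0.0205) = -0.113324.
ΔP ≈ 96.27 × (-0.113324) = -10.90970148.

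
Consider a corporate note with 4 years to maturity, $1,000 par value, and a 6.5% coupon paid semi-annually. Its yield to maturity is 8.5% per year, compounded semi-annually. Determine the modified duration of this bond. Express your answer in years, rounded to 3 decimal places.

Periodic yield y = 0.0425. First find Macaulay duration:
  t   CF        PV=CF/(1+0.0425)^t    t·PV
  1        32.50        31.1751        31.1751
  2        32.50        29.9041        59.8083
  3        32.50        28.6850        86.0551
  4        32.50        27.5156       110.0624
  5        32.50        26.3939       131.9693
  6        32.50        25.3179       151.9072
  7        32.50        24.2857       170.0000
  8     1,032.50       740.0849     5,920.6793
  Σ                    933.3622     6,661.6566
P = 933.3622; Macaulay duration = 6,661.6566 / 933.3622 = 7.13727 half-year periods = 3.56863 years.
Modified duration = D_Mac / (1 + y) = 3.56863 / 1.0425 = 3.42315 years.

3.423 years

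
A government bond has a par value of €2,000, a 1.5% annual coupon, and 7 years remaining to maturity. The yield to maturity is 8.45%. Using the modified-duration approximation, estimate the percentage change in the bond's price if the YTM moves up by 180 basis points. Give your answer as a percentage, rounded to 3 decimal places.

Periodic yield y = 0.0845. Modified duration first:
  t   CF        PV=CF/(1+0.0845)^t    t·PV
  1        30.00        27.6625        27.6625
  2        30.00        25.5072        51.0143
  3        30.00        23.5197        70.5592
  4        30.00        21.6872        86.7487
  5        30.00        19.9974        99.9870
  6        30.00        18.4393       110.6357
  7     2,030.00     1,150.5067     8,053.5467
  Σ                  1,287.3200     8,500.1542
P = 1,287.3200; D_Mac = 6.60298 yrs; D_mod = 6.60298/(1+0.0845) = 6.08851 yrs.
ΔP/P ≈ -D_mod · Δy = -6.08851 × (+0.018) = -0.109593 = -10.9593%.

-10.959%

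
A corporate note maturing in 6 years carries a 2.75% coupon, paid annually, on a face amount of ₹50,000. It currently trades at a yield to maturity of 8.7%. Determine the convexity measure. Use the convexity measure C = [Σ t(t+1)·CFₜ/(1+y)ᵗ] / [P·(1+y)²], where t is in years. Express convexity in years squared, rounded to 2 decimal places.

31.91

With y = 0.087:
  t   CF        PV=CF/(1+0.087)^t    t·PV        t(t+1)·PV
  1     1,375.00     1,264.9494     1,264.9494       2,529.8988
  2     1,375.00     1,163.7069     2,327.4138       6,982.2414
  3     1,375.00     1,070.5675     3,211.7026      12,846.8103
  4     1,375.00       984.8827     3,939.5309      19,697.6546
  5     1,375.00       906.0559     4,530.2793      27,181.6761
  6    51,375.00    31,144.0129   186,864.0773   1,308,048.5411
  Σ                 36,534.1753   202,137.9533   1,377,286.8223
P = 36,534.1753.
Convexity = Σ t(t+1)·PV / [P·(1+y)²] = 1,377,286.8223 / (36,534.1753 × 1.181569) = 31.90553.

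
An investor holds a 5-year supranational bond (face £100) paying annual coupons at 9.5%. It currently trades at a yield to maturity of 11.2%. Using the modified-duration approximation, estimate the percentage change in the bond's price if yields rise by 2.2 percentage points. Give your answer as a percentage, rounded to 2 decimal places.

Periodic yield y = 0.112. Modified duration first:
  t   CF        PV=CF/(1+0.112)^t    t·PV
  1         9.50         8.5432         8.5432
  2         9.50         7.6827        15.3654
  3         9.50         6.9089        20.7267
  4         9.50         6.2130        24.8522
  5       109.50        64.4006       322.0032
  Σ                     93.7485       391.4907
P = 93.7485; D_Mac = 4.17597 yrs; D_mod = 4.17597/(1+0.112) = 3.75537 yrs.
ΔP/P ≈ -D_mod · Δy = -3.75537 × (+0.022) = -0.082618 = -8.2618%.

-8.26%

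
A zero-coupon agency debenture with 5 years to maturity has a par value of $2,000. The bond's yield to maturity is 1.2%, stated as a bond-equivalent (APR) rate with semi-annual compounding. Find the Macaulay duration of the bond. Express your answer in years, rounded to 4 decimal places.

5.0000 years

A zero-coupon bond has a single cash flow at maturity, so its Macaulay duration equals its maturity: 5 years.
(Equivalently: 10 semi-annual periods ÷ 2 = 5 years.)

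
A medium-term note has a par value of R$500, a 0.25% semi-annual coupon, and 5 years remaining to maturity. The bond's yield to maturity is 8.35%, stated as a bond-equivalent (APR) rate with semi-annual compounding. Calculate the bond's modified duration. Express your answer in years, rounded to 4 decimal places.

4.7650 years

Periodic yield y = 0.04175. First find Macaulay duration:
  t   CF        PV=CF/(1+0.04175)^t    t·PV
  1        0.625         0.6000         0.6000
  2        0.625         0.5759         1.1518
  3        0.625         0.5528         1.6585
  4        0.625         0.5307         2.1227
  5        0.625         0.5094         2.5470
  6        0.625         0.4890         2.9339
  7        0.625         0.4694         3.2857
  8        0.625         0.4506         3.6046
  9        0.625         0.4325         3.8927
  10     500.625       332.5657     3,325.6569
  Σ                    337.1759     3,347.4539
P = 337.1759; Macaulay duration = 3,347.4539 / 337.1759 = 9.92791 half-year periods = 4.96396 years.
Modified duration = D_Mac / (1 + y) = 4.96396 / 1.04175 = 4.76502 years.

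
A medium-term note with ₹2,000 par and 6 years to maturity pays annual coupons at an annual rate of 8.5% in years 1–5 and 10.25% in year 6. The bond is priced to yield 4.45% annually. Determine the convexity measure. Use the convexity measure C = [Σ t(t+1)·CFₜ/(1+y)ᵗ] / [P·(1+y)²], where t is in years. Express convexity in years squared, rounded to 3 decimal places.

30.484

With y = 0.0445:
  t   CF        PV=CF/(1+0.0445)^t    t·PV        t(t+1)·PV
  1       170.00       162.7573       162.7573         325.5146
  2       170.00       155.8232       311.6463         934.9390
  3       170.00       149.1845       447.5534       1,790.2135
  4       170.00       142.8286       571.3144       2,856.5718
  5       170.00       136.7435       683.7175       4,102.3051
  6     2,205.00     1,698.0791    10,188.4749      71,319.3240
  Σ                  2,445.4162    12,365.4637      81,328.8680
P = 2,445.4162.
Convexity = Σ t(t+1)·PV / [P·(1+y)²] = 81,328.8680 / (2,445.4162 × 1.090980) = 30.48422.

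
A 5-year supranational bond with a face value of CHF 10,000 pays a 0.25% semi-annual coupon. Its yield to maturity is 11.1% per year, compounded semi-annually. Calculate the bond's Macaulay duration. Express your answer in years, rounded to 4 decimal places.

4.9608 years

Periodic yield y = 0.0555. Discount each cash flow and weight by its period:
  t   CF        PV=CF/(1+0.0555)^t    t·PV
  1        12.50        11.8427        11.8427
  2        12.50        11.2200        22.4400
  3        12.50        10.6300        31.8901
  4        12.50        10.0711        40.2844
  5        12.50         9.5415        47.7077
  6        12.50         9.0398        54.2390
  7        12.50         8.5645        59.9515
  8        12.50         8.1142        64.9134
  9        12.50         7.6875        69.1876
  10   10,012.50     5,833.9157    58,339.1575
  Σ                  5,920.6272    58,741.6141
Price P = Σ PV = 5,920.6272.
Macaulay duration = Σ(t·PV) / P = 58,741.6141 / 5,920.6272 = 9.92152 half-year periods.
In years: 9.92152 / 2 = 4.96076 years.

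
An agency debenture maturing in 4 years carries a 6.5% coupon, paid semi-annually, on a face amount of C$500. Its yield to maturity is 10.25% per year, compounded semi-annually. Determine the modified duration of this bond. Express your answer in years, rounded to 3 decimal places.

3.380 years

Periodic yield y = 0.05125. First find Macaulay duration:
  t   CF        PV=CF/(1+0.05125)^t    t·PV
  1        16.25        15.4578        15.4578
  2        16.25        14.7042        29.4084
  3        16.25        13.9873        41.9620
  4        16.25        13.3054        53.2218
  5        16.25        12.6568        63.2839
  6        16.25        12.0397        72.2385
  7        16.25        11.4528        80.1695
  8       516.25       346.1083     2,768.8663
  Σ                    439.7124     3,124.6082
P = 439.7124; Macaulay duration = 3,124.6082 / 439.7124 = 7.10603 half-year periods = 3.55301 years.
Modified duration = D_Mac / (1 + y) = 3.55301 / 1.05125 = 3.37980 years.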